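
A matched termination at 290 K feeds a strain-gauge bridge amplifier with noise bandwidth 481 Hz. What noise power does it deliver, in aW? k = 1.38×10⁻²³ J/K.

P_n = kTB = 1.38×10⁻²³ × 290 × 4.81×10² = 1.92×10⁻¹⁸ W = 1.92 aW

1.92 aW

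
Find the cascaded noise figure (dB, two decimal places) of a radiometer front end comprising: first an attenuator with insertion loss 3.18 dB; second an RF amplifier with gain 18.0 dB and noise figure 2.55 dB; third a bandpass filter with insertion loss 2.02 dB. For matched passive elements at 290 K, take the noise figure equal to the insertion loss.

Convert to linear (a loss of L dB is a gain of −L dB): F_i = 10^(NF_i/10), G_i = 10^(G_i,dB/10)
  Stage 1: F_1 = 10^(3.18/10) = 2.080, G_1 = 10^(−3.18/10) = 0.4808
  Stage 2: F_2 = 10^(2.55/10) = 1.799, G_2 = 10^(18.0/10) = 63.10
  Stage 3: F_3 = 10^(2.02/10) = 1.592, G_3 = 10^(−2.02/10) = 0.6281
Friis cascade:
  F = 2.080 + (1.799 − 1)/0.4808 + (1.592 − 1)/30.34 = 3.761
NF = 10 log₁₀(3.761) = 5.75 dB

5.75 dB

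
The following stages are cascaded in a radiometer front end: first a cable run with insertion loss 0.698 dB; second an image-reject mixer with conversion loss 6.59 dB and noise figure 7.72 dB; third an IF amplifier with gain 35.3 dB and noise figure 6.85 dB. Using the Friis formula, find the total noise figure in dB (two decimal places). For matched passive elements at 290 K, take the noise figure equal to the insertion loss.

Convert to linear (a loss of L dB is a gain of −L dB): F_i = 10^(NF_i/10), G_i = 10^(G_i,dB/10)
  Stage 1: F_1 = 10^(0.698/10) = 1.174, G_1 = 10^(−0.698/10) = 0.8515
  Stage 2: F_2 = 10^(7.72/10) = 5.916, G_2 = 10^(−6.59/10) = 0.2193
  Stage 3: F_3 = 10^(6.85/10) = 4.842, G_3 = 10^(35.3/10) = 3388
Friis cascade:
  F = 1.174 + (5.916 − 1)/0.8515 + (4.842 − 1)/0.1867 = 27.52
NF = 10 log₁₀(27.52) = 14.40 dB

14.40 dB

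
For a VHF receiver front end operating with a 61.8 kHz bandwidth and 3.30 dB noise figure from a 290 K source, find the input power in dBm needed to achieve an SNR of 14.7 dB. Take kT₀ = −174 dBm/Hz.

−108.1 dBm

Sensitivity = −174 + 10 log₁₀(B) + NF + SNR_min
= −174 + 47.91 + 3.30 + 14.7
= −108.09 dBm → −108.1 dBm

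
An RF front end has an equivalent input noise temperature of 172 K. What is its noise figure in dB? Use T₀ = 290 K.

2.02 dB

F = 1 + T_e/T₀ = 1 + 172/290 = 1.5931
NF = 10 log₁₀(1.5931) = 2.02 dB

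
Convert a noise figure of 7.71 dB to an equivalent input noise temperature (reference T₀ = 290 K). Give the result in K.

F = 10^(7.71/10) = 5.90201
T_e = (F − 1)·T₀ = (5.90201 − 1) × 290 = 1422 K

1422 K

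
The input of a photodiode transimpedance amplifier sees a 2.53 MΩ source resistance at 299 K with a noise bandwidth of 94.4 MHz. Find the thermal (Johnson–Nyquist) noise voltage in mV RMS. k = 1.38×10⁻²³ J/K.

1.99 mV

V_n = √(4kTRB)
4kTRB = 4 × 1.38×10⁻²³ × 299 × 2.53×10⁶ × 9.44×10⁷ = 3.94×10⁻⁶ V²
V_n = √(3.94×10⁻⁶) = 1.99×10⁻³ V = 1.99 mV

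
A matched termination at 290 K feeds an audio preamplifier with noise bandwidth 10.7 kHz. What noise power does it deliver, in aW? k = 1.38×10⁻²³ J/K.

42.8 aW

P_n = kTB = 1.38×10⁻²³ × 290 × 1.07×10⁴ = 4.28×10⁻¹⁷ W = 42.8 aW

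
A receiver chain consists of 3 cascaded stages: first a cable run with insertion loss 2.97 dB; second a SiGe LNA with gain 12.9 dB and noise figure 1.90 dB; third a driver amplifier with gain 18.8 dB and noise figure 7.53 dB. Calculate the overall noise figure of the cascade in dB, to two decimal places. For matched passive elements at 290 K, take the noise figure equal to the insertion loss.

Convert to linear (a loss of L dB is a gain of −L dB): F_i = 10^(NF_i/10), G_i = 10^(G_i,dB/10)
  Stage 1: F_1 = 10^(2.97/10) = 1.982, G_1 = 10^(−2.97/10) = 0.5047
  Stage 2: F_2 = 10^(1.90/10) = 1.549, G_2 = 10^(12.9/10) = 19.50
  Stage 3: F_3 = 10^(7.53/10) = 5.662, G_3 = 10^(18.8/10) = 75.86
Friis cascade:
  F = 1.982 + (1.549 − 1)/0.5047 + (5.662 − 1)/9.840 = 3.543
NF = 10 log₁₀(3.543) = 5.49 dB

5.49 dB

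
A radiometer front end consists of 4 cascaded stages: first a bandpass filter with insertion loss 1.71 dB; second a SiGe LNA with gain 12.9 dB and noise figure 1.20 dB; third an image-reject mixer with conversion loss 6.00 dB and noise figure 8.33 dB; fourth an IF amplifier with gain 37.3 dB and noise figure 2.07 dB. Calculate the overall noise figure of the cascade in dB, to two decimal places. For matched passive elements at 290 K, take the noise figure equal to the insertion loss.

Convert to linear (a loss of L dB is a gain of −L dB): F_i = 10^(NF_i/10), G_i = 10^(G_i,dB/10)
  Stage 1: F_1 = 10^(1.71/10) = 1.483, G_1 = 10^(−1.71/10) = 0.6745
  Stage 2: F_2 = 10^(1.20/10) = 1.318, G_2 = 10^(12.9/10) = 19.50
  Stage 3: F_3 = 10^(8.33/10) = 6.808, G_3 = 10^(−6.00/10) = 0.2512
  Stage 4: F_4 = 10^(2.07/10) = 1.611, G_4 = 10^(37.3/10) = 5370
Friis cascade:
  F = 1.483 + (1.318 − 1)/0.6745 + (6.808 − 1)/13.15 + (1.611 − 1)/3.304 = 2.581
NF = 10 log₁₀(2.581) = 4.12 dB

4.12 dB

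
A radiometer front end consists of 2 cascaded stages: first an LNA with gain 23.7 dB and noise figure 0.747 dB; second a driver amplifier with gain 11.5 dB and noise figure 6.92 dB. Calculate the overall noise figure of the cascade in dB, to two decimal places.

0.81 dB

Convert to linear (a loss of L dB is a gain of −L dB): F_i = 10^(NF_i/10), G_i = 10^(G_i,dB/10)
  Stage 1: F_1 = 10^(0.747/10) = 1.188, G_1 = 10^(23.7/10) = 234.4
  Stage 2: F_2 = 10^(6.92/10) = 4.920, G_2 = 10^(11.5/10) = 14.13
Friis cascade:
  F = 1.188 + (4.920 − 1)/234.4 = 1.204
NF = 10 log₁₀(1.204) = 0.81 dB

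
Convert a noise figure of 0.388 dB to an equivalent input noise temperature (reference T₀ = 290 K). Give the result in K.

F = 10^(0.388/10) = 1.09345
T_e = (F − 1)·T₀ = (1.09345 − 1) × 290 = 27.1 K

27.1 K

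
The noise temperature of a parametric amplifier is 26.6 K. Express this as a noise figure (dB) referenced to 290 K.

F = 1 + T_e/T₀ = 1 + 26.6/290 = 1.09172
NF = 10 log₁₀(1.09172) = 0.381 dB

0.381 dB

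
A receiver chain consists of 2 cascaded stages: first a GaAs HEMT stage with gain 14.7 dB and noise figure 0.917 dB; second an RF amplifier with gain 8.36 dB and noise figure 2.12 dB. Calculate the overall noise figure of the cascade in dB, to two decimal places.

Convert to linear (a loss of L dB is a gain of −L dB): F_i = 10^(NF_i/10), G_i = 10^(G_i,dB/10)
  Stage 1: F_1 = 10^(0.917/10) = 1.235, G_1 = 10^(14.7/10) = 29.51
  Stage 2: F_2 = 10^(2.12/10) = 1.629, G_2 = 10^(8.36/10) = 6.855
Friis cascade:
  F = 1.235 + (1.629 − 1)/29.51 = 1.256
NF = 10 log₁₀(1.256) = 0.99 dB

0.99 dB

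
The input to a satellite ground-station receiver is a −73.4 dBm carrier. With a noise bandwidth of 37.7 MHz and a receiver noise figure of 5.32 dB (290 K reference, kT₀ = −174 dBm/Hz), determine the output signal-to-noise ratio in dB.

Noise floor: N = −174 + 10 log₁₀(B) + NF
10 log₁₀(3.77×10⁷) = 75.76 dB
N = −174 + 75.76 + 5.32 = −92.92 dBm
SNR = P_sig − N = −73.4 − (−92.92) = 19.52 dB → 19.5 dB

19.5 dB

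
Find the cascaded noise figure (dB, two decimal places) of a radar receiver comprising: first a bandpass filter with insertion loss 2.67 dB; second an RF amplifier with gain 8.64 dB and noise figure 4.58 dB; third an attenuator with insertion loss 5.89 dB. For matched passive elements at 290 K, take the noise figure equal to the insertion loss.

Convert to linear (a loss of L dB is a gain of −L dB): F_i = 10^(NF_i/10), G_i = 10^(G_i,dB/10)
  Stage 1: F_1 = 10^(2.67/10) = 1.849, G_1 = 10^(−2.67/10) = 0.5408
  Stage 2: F_2 = 10^(4.58/10) = 2.871, G_2 = 10^(8.64/10) = 7.311
  Stage 3: F_3 = 10^(5.89/10) = 3.882, G_3 = 10^(−5.89/10) = 0.2576
Friis cascade:
  F = 1.849 + (2.871 − 1)/0.5408 + (3.882 − 1)/3.954 = 6.038
NF = 10 log₁₀(6.038) = 7.81 dB

7.81 dB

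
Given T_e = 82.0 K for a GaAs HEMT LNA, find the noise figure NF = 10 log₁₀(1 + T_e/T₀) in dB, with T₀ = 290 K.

F = 1 + T_e/T₀ = 1 + 82.0/290 = 1.28276
NF = 10 log₁₀(1.28276) = 1.08 dB

1.08 dB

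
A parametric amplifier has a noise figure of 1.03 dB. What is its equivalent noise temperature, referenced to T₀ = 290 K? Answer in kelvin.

F = 10^(1.03/10) = 1.26765
T_e = (F − 1)·T₀ = (1.26765 − 1) × 290 = 77.6 K

77.6 K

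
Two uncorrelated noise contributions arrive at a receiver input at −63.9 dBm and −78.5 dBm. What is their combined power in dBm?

Convert to linear, add, convert back:
P₁ = 4.07×10⁻¹⁰ W, P₂ = 1.41×10⁻¹¹ W
P_tot = 4.22×10⁻¹⁰ W → 10 log₁₀(P_tot / 10⁻³) = −63.8 dBm

−63.8 dBm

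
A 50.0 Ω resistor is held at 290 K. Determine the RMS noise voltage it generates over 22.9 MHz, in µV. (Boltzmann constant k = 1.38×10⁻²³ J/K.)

4.28 µV

V_n = √(4kTRB)
4kTRB = 4 × 1.38×10⁻²³ × 290 × 5.00×10¹ × 2.29×10⁷ = 1.83×10⁻¹¹ V²
V_n = √(1.83×10⁻¹¹) = 4.28×10⁻⁶ V = 4.28 µV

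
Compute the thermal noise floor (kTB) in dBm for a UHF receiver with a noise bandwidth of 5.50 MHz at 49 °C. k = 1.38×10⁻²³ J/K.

−106.1 dBm

T = 49 °C + 273.15 = 322.15 K
P_n = kTB = 1.38×10⁻²³ × 322.15 × 5.50×10⁶ = 2.45×10⁻¹⁴ W
In dBm: 10 log₁₀(2.45×10⁻¹⁴ / 10⁻³) = −106.1 dBm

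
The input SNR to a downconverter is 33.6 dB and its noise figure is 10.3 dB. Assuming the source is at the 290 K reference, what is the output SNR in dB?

23.3 dB

By definition F = SNR_in/SNR_out, so in dB: SNR_out = SNR_in − NF
SNR_out = 33.6 − 10.3 = 23.3 dB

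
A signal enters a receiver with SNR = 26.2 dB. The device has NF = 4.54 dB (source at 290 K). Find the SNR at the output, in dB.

21.66 dB

By definition F = SNR_in/SNR_out, so in dB: SNR_out = SNR_in − NF
SNR_out = 26.2 − 4.54 = 21.66 dB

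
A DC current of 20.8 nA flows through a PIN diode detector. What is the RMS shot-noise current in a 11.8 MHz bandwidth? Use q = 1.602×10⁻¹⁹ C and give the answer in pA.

280 pA

I_n = √(2qI·B)
2qI·B = 2 × 1.602×10⁻¹⁹ × 2.08×10⁻⁸ × 1.18×10⁷ = 7.86×10⁻²⁰ A²
I_n = √(7.86×10⁻²⁰) = 2.80×10⁻¹⁰ A = 280 pA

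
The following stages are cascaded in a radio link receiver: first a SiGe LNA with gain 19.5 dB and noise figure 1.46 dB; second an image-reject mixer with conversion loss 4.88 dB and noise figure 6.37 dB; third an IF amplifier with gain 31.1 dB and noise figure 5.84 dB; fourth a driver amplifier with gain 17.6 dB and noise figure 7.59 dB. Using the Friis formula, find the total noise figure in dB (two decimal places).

1.86 dB

Convert to linear (a loss of L dB is a gain of −L dB): F_i = 10^(NF_i/10), G_i = 10^(G_i,dB/10)
  Stage 1: F_1 = 10^(1.46/10) = 1.400, G_1 = 10^(19.5/10) = 89.13
  Stage 2: F_2 = 10^(6.37/10) = 4.335, G_2 = 10^(−4.88/10) = 0.3251
  Stage 3: F_3 = 10^(5.84/10) = 3.837, G_3 = 10^(31.1/10) = 1288
  Stage 4: F_4 = 10^(7.59/10) = 5.741, G_4 = 10^(17.6/10) = 57.54
Friis cascade:
  F = 1.400 + (4.335 − 1)/89.13 + (3.837 − 1)/28.97 + (5.741 − 1)/3.733×10⁴ = 1.535
NF = 10 log₁₀(1.535) = 1.86 dB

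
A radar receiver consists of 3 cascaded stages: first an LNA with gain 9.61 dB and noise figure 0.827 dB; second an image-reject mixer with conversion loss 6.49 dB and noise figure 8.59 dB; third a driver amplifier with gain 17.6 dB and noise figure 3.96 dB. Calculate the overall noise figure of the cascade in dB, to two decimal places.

Convert to linear (a loss of L dB is a gain of −L dB): F_i = 10^(NF_i/10), G_i = 10^(G_i,dB/10)
  Stage 1: F_1 = 10^(0.827/10) = 1.210, G_1 = 10^(9.61/10) = 9.141
  Stage 2: F_2 = 10^(8.59/10) = 7.228, G_2 = 10^(−6.49/10) = 0.2244
  Stage 3: F_3 = 10^(3.96/10) = 2.489, G_3 = 10^(17.6/10) = 57.54
Friis cascade:
  F = 1.210 + (7.228 − 1)/9.141 + (2.489 − 1)/2.051 = 2.617
NF = 10 log₁₀(2.617) = 4.18 dB

4.18 dB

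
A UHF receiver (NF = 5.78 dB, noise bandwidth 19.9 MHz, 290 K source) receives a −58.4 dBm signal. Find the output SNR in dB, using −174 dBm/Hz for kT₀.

36.8 dB

Noise floor: N = −174 + 10 log₁₀(B) + NF
10 log₁₀(1.99×10⁷) = 72.99 dB
N = −174 + 72.99 + 5.78 = −95.23 dBm
SNR = P_sig − N = −58.4 − (−95.23) = 36.83 dB → 36.8 dB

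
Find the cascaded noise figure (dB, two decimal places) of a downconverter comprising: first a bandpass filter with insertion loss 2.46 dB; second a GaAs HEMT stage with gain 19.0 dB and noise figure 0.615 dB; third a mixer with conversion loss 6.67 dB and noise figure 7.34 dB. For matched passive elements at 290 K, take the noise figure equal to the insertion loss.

3.28 dB

Convert to linear (a loss of L dB is a gain of −L dB): F_i = 10^(NF_i/10), G_i = 10^(G_i,dB/10)
  Stage 1: F_1 = 10^(2.46/10) = 1.762, G_1 = 10^(−2.46/10) = 0.5675
  Stage 2: F_2 = 10^(0.615/10) = 1.152, G_2 = 10^(19.0/10) = 79.43
  Stage 3: F_3 = 10^(7.34/10) = 5.420, G_3 = 10^(−6.67/10) = 0.2153
Friis cascade:
  F = 1.762 + (1.152 − 1)/0.5675 + (5.420 − 1)/45.08 = 2.128
NF = 10 log₁₀(2.128) = 3.28 dB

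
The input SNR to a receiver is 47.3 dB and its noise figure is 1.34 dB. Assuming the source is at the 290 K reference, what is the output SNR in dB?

By definition F = SNR_in/SNR_out, so in dB: SNR_out = SNR_in − NF
SNR_out = 47.3 − 1.34 = 45.96 dB

45.96 dB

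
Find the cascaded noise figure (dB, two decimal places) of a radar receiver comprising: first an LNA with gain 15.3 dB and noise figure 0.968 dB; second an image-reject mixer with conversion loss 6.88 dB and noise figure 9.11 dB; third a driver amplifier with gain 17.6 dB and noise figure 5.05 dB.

Convert to linear (a loss of L dB is a gain of −L dB): F_i = 10^(NF_i/10), G_i = 10^(G_i,dB/10)
  Stage 1: F_1 = 10^(0.968/10) = 1.250, G_1 = 10^(15.3/10) = 33.88
  Stage 2: F_2 = 10^(9.11/10) = 8.147, G_2 = 10^(−6.88/10) = 0.2051
  Stage 3: F_3 = 10^(5.05/10) = 3.199, G_3 = 10^(17.6/10) = 57.54
Friis cascade:
  F = 1.250 + (8.147 − 1)/33.88 + (3.199 − 1)/6.950 = 1.777
NF = 10 log₁₀(1.777) = 2.50 dB

2.50 dB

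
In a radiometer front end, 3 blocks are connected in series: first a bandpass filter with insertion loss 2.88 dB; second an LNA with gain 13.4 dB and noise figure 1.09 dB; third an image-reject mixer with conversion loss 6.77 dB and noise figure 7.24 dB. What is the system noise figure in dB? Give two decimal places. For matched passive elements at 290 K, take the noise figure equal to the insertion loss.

Convert to linear (a loss of L dB is a gain of −L dB): F_i = 10^(NF_i/10), G_i = 10^(G_i,dB/10)
  Stage 1: F_1 = 10^(2.88/10) = 1.941, G_1 = 10^(−2.88/10) = 0.5152
  Stage 2: F_2 = 10^(1.09/10) = 1.285, G_2 = 10^(13.4/10) = 21.88
  Stage 3: F_3 = 10^(7.24/10) = 5.297, G_3 = 10^(−6.77/10) = 0.2104
Friis cascade:
  F = 1.941 + (1.285 − 1)/0.5152 + (5.297 − 1)/11.27 = 2.876
NF = 10 log₁₀(2.876) = 4.59 dB

4.59 dB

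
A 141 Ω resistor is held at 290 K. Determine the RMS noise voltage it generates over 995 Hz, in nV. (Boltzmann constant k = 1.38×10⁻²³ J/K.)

47.4 nV

V_n = √(4kTRB)
4kTRB = 4 × 1.38×10⁻²³ × 290 × 1.41×10² × 9.95×10² = 2.25×10⁻¹⁵ V²
V_n = √(2.25×10⁻¹⁵) = 4.74×10⁻⁸ V = 47.4 nV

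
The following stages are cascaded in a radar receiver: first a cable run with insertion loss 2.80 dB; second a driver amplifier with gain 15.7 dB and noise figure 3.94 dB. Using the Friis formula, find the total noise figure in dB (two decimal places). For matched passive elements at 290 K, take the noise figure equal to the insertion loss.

Convert to linear (a loss of L dB is a gain of −L dB): F_i = 10^(NF_i/10), G_i = 10^(G_i,dB/10)
  Stage 1: F_1 = 10^(2.80/10) = 1.905, G_1 = 10^(−2.80/10) = 0.5248
  Stage 2: F_2 = 10^(3.94/10) = 2.477, G_2 = 10^(15.7/10) = 37.15
Friis cascade:
  F = 1.905 + (2.477 − 1)/0.5248 = 4.721
NF = 10 log₁₀(4.721) = 6.74 dB

6.74 dB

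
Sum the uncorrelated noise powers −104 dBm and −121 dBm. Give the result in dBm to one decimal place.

−103.9 dBm

Convert to linear, add, convert back:
P₁ = 3.98×10⁻¹⁴ W, P₂ = 7.94×10⁻¹⁶ W
P_tot = 4.06×10⁻¹⁴ W → 10 log₁₀(P_tot / 10⁻³) = −103.9 dBm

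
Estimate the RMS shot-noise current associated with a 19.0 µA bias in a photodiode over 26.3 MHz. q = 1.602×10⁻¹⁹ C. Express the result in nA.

I_n = √(2qI·B)
2qI·B = 2 × 1.602×10⁻¹⁹ × 1.90×10⁻⁵ × 2.63×10⁷ = 1.60×10⁻¹⁶ A²
I_n = √(1.60×10⁻¹⁶) = 1.27×10⁻⁸ A = 12.7 nA

12.7 nA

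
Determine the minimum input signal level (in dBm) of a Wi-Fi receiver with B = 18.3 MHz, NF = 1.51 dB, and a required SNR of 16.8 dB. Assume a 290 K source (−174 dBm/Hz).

−83.1 dBm

Sensitivity = −174 + 10 log₁₀(B) + NF + SNR_min
= −174 + 72.62 + 1.51 + 16.8
= −83.07 dBm → −83.1 dBm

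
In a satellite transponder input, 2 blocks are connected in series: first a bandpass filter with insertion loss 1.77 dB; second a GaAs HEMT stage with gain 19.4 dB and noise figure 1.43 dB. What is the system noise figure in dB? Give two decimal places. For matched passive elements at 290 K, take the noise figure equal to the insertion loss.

3.20 dB

Convert to linear (a loss of L dB is a gain of −L dB): F_i = 10^(NF_i/10), G_i = 10^(G_i,dB/10)
  Stage 1: F_1 = 10^(1.77/10) = 1.503, G_1 = 10^(−1.77/10) = 0.6653
  Stage 2: F_2 = 10^(1.43/10) = 1.390, G_2 = 10^(19.4/10) = 87.10
Friis cascade:
  F = 1.503 + (1.390 − 1)/0.6653 = 2.089
NF = 10 log₁₀(2.089) = 3.20 dB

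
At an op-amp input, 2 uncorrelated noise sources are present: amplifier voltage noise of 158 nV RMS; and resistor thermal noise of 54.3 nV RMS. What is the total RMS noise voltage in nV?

167 nV

Uncorrelated sources add in power (mean-square): V_tot = √(ΣV_i²)
V_tot = √[(1.58×10⁻⁷)² + (5.43×10⁻⁸)²] = 1.67×10⁻⁷ V = 167 nV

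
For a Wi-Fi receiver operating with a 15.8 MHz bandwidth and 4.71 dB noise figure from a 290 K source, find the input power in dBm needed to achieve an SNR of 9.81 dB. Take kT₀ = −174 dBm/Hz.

Sensitivity = −174 + 10 log₁₀(B) + NF + SNR_min
= −174 + 71.99 + 4.71 + 9.81
= −87.49 dBm → −87.5 dBm

−87.5 dBm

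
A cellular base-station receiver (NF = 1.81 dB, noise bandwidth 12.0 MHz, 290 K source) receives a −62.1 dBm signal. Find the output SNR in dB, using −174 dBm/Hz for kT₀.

39.3 dB

Noise floor: N = −174 + 10 log₁₀(B) + NF
10 log₁₀(1.20×10⁷) = 70.79 dB
N = −174 + 70.79 + 1.81 = −101.40 dBm
SNR = P_sig − N = −62.1 − (−101.40) = 39.30 dB → 39.3 dB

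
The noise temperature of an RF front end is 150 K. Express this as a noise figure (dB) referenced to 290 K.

1.81 dB

F = 1 + T_e/T₀ = 1 + 150/290 = 1.51724
NF = 10 log₁₀(1.51724) = 1.81 dB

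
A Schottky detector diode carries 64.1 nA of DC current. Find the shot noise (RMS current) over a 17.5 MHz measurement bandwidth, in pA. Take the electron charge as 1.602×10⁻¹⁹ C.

I_n = √(2qI·B)
2qI·B = 2 × 1.602×10⁻¹⁹ × 6.41×10⁻⁸ × 1.75×10⁷ = 3.59×10⁻¹⁹ A²
I_n = √(3.59×10⁻¹⁹) = 6.00×10⁻¹⁰ A = 600 pA

600 pA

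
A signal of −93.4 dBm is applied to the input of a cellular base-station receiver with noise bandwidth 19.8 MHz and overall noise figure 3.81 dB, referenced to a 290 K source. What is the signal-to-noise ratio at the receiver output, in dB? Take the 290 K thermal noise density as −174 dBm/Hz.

Noise floor: N = −174 + 10 log₁₀(B) + NF
10 log₁₀(1.98×10⁷) = 72.97 dB
N = −174 + 72.97 + 3.81 = −97.22 dBm
SNR = P_sig − N = −93.4 − (−97.22) = 3.82 dB → 3.8 dB

3.8 dB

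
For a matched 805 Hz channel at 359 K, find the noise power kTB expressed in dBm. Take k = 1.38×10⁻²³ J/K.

P_n = kTB = 1.38×10⁻²³ × 359 × 8.05×10² = 3.99×10⁻¹⁸ W
In dBm: 10 log₁₀(3.99×10⁻¹⁸ / 10⁻³) = −144.0 dBm

−144.0 dBm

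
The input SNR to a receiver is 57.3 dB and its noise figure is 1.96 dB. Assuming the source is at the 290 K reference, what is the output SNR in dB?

55.34 dB

By definition F = SNR_in/SNR_out, so in dB: SNR_out = SNR_in − NF
SNR_out = 57.3 − 1.96 = 55.34 dB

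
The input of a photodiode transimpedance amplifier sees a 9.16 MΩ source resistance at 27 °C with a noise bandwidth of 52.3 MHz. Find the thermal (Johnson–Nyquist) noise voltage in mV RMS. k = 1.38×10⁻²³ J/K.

T = 27 °C + 273.15 = 300.15 K
V_n = √(4kTRB)
4kTRB = 4 × 1.38×10⁻²³ × 300.15 × 9.16×10⁶ × 5.23×10⁷ = 7.94×10⁻⁶ V²
V_n = √(7.94×10⁻⁶) = 2.82×10⁻³ V = 2.82 mV

2.82 mV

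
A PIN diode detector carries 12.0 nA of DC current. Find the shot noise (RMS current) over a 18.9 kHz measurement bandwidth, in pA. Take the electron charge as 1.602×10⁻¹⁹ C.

8.52 pA

I_n = √(2qI·B)
2qI·B = 2 × 1.602×10⁻¹⁹ × 1.20×10⁻⁸ × 1.89×10⁴ = 7.27×10⁻²³ A²
I_n = √(7.27×10⁻²³) = 8.52×10⁻¹² A = 8.52 pA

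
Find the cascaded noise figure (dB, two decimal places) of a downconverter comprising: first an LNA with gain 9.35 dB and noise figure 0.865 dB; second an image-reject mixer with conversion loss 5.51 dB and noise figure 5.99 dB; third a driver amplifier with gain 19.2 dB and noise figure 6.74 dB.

4.92 dB

Convert to linear (a loss of L dB is a gain of −L dB): F_i = 10^(NF_i/10), G_i = 10^(G_i,dB/10)
  Stage 1: F_1 = 10^(0.865/10) = 1.220, G_1 = 10^(9.35/10) = 8.610
  Stage 2: F_2 = 10^(5.99/10) = 3.972, G_2 = 10^(−5.51/10) = 0.2812
  Stage 3: F_3 = 10^(6.74/10) = 4.721, G_3 = 10^(19.2/10) = 83.18
Friis cascade:
  F = 1.220 + (3.972 − 1)/8.610 + (4.721 − 1)/2.421 = 3.102
NF = 10 log₁₀(3.102) = 4.92 dB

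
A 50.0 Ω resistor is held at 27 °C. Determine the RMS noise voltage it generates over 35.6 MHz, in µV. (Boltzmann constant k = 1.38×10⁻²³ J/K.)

T = 27 °C + 273.15 = 300.15 K
V_n = √(4kTRB)
4kTRB = 4 × 1.38×10⁻²³ × 300.15 × 5.00×10¹ × 3.56×10⁷ = 2.95×10⁻¹¹ V²
V_n = √(2.95×10⁻¹¹) = 5.43×10⁻⁶ V = 5.43 µV

5.43 µV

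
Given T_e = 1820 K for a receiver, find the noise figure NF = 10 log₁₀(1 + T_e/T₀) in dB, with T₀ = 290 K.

F = 1 + T_e/T₀ = 1 + 1820/290 = 7.27586
NF = 10 log₁₀(7.27586) = 8.62 dB

8.62 dB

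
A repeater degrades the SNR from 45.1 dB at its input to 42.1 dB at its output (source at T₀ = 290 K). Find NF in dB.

3.0 dB

NF (dB) = SNR_in(dB) − SNR_out(dB) when the source is at T₀
NF = 45.1 − 42.1 = 3.0 dB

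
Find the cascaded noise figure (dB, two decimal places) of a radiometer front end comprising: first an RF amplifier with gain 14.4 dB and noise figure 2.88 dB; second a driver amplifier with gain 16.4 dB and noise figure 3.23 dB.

2.97 dB

Convert to linear (a loss of L dB is a gain of −L dB): F_i = 10^(NF_i/10), G_i = 10^(G_i,dB/10)
  Stage 1: F_1 = 10^(2.88/10) = 1.941, G_1 = 10^(14.4/10) = 27.54
  Stage 2: F_2 = 10^(3.23/10) = 2.104, G_2 = 10^(16.4/10) = 43.65
Friis cascade:
  F = 1.941 + (2.104 − 1)/27.54 = 1.981
NF = 10 log₁₀(1.981) = 2.97 dB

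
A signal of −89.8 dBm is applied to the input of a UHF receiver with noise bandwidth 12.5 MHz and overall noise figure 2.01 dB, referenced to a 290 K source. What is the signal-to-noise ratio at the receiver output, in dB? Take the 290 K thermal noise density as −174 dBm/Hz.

11.2 dB

Noise floor: N = −174 + 10 log₁₀(B) + NF
10 log₁₀(1.25×10⁷) = 70.97 dB
N = −174 + 70.97 + 2.01 = −101.02 dBm
SNR = P_sig − N = −89.8 − (−101.02) = 11.22 dB → 11.2 dB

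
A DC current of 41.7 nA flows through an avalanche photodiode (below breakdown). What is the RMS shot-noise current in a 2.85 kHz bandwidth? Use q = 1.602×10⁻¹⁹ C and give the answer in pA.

6.17 pA

I_n = √(2qI·B)
2qI·B = 2 × 1.602×10⁻¹⁹ × 4.17×10⁻⁸ × 2.85×10³ = 3.81×10⁻²³ A²
I_n = √(3.81×10⁻²³) = 6.17×10⁻¹² A = 6.17 pA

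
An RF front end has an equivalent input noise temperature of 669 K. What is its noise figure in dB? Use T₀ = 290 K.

F = 1 + T_e/T₀ = 1 + 669/290 = 3.3069
NF = 10 log₁₀(3.3069) = 5.19 dB

5.19 dB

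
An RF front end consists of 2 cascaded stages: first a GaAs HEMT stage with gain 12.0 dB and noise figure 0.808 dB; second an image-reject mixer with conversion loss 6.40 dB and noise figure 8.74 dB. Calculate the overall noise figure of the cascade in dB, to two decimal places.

Convert to linear (a loss of L dB is a gain of −L dB): F_i = 10^(NF_i/10), G_i = 10^(G_i,dB/10)
  Stage 1: F_1 = 10^(0.808/10) = 1.204, G_1 = 10^(12.0/10) = 15.85
  Stage 2: F_2 = 10^(8.74/10) = 7.482, G_2 = 10^(−6.40/10) = 0.2291
Friis cascade:
  F = 1.204 + (7.482 − 1)/15.85 = 1.613
NF = 10 log₁₀(1.613) = 2.08 dB

2.08 dB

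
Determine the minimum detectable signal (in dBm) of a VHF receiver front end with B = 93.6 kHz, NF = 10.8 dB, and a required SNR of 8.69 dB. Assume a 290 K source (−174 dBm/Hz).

−104.8 dBm

Sensitivity = −174 + 10 log₁₀(B) + NF + SNR_min
= −174 + 49.71 + 10.8 + 8.69
= −104.80 dBm → −104.8 dBm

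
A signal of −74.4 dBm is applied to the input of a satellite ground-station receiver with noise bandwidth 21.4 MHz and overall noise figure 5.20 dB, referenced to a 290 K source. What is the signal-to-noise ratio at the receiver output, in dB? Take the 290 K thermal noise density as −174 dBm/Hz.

21.1 dB

Noise floor: N = −174 + 10 log₁₀(B) + NF
10 log₁₀(2.14×10⁷) = 73.3 dB
N = −174 + 73.3 + 5.20 = −95.50 dBm
SNR = P_sig − N = −74.4 − (−95.50) = 21.10 dB → 21.1 dB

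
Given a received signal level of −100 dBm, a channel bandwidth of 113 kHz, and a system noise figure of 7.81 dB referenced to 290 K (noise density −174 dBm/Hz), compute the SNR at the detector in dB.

15.7 dB

Noise floor: N = −174 + 10 log₁₀(B) + NF
10 log₁₀(1.13×10⁵) = 50.53 dB
N = −174 + 50.53 + 7.81 = −115.66 dBm
SNR = P_sig − N = −100 − (−115.66) = 15.66 dB → 15.7 dB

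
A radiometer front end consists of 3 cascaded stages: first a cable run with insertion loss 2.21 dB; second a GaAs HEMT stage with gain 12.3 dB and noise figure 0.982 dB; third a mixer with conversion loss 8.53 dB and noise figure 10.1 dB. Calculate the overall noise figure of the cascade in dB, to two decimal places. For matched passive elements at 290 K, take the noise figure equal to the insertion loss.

Convert to linear (a loss of L dB is a gain of −L dB): F_i = 10^(NF_i/10), G_i = 10^(G_i,dB/10)
  Stage 1: F_1 = 10^(2.21/10) = 1.663, G_1 = 10^(−2.21/10) = 0.6012
  Stage 2: F_2 = 10^(0.982/10) = 1.254, G_2 = 10^(12.3/10) = 16.98
  Stage 3: F_3 = 10^(10.1/10) = 10.23, G_3 = 10^(−8.53/10) = 0.1403
Friis cascade:
  F = 1.663 + (1.254 − 1)/0.6012 + (10.23 − 1)/10.21 = 2.990
NF = 10 log₁₀(2.990) = 4.76 dB

4.76 dB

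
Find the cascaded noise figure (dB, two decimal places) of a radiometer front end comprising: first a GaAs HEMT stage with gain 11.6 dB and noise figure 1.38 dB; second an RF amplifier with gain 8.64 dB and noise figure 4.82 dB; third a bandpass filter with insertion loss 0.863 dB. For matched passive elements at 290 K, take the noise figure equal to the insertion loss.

Convert to linear (a loss of L dB is a gain of −L dB): F_i = 10^(NF_i/10), G_i = 10^(G_i,dB/10)
  Stage 1: F_1 = 10^(1.38/10) = 1.374, G_1 = 10^(11.6/10) = 14.45
  Stage 2: F_2 = 10^(4.82/10) = 3.034, G_2 = 10^(8.64/10) = 7.311
  Stage 3: F_3 = 10^(0.863/10) = 1.220, G_3 = 10^(−0.863/10) = 0.8198
Friis cascade:
  F = 1.374 + (3.034 − 1)/14.45 + (1.220 − 1)/105.7 = 1.517
NF = 10 log₁₀(1.517) = 1.81 dB

1.81 dB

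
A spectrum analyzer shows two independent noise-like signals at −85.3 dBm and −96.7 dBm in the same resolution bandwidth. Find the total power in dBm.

Convert to linear, add, convert back:
P₁ = 2.95×10⁻¹² W, P₂ = 2.14×10⁻¹³ W
P_tot = 3.17×10⁻¹² W → 10 log₁₀(P_tot / 10⁻³) = −85.0 dBm

−85.0 dBm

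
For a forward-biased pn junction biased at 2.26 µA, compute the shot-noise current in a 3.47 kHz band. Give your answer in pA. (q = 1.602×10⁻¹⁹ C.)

I_n = √(2qI·B)
2qI·B = 2 × 1.602×10⁻¹⁹ × 2.26×10⁻⁶ × 3.47×10³ = 2.51×10⁻²¹ A²
I_n = √(2.51×10⁻²¹) = 5.01×10⁻¹¹ A = 50.1 pA

50.1 pA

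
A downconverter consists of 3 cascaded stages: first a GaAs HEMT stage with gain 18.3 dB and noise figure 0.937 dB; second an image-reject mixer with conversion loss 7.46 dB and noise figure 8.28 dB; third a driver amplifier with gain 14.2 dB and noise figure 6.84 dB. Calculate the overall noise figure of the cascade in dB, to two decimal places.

Convert to linear (a loss of L dB is a gain of −L dB): F_i = 10^(NF_i/10), G_i = 10^(G_i,dB/10)
  Stage 1: F_1 = 10^(0.937/10) = 1.241, G_1 = 10^(18.3/10) = 67.61
  Stage 2: F_2 = 10^(8.28/10) = 6.730, G_2 = 10^(−7.46/10) = 0.1795
  Stage 3: F_3 = 10^(6.84/10) = 4.831, G_3 = 10^(14.2/10) = 26.30
Friis cascade:
  F = 1.241 + (6.730 − 1)/67.61 + (4.831 − 1)/12.13 = 1.641
NF = 10 log₁₀(1.641) = 2.15 dB

2.15 dB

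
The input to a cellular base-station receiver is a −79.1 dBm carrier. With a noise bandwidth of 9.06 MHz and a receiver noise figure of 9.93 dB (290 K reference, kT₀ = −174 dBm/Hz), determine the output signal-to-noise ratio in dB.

15.4 dB

Noise floor: N = −174 + 10 log₁₀(B) + NF
10 log₁₀(9.06×10⁶) = 69.57 dB
N = −174 + 69.57 + 9.93 = −94.50 dBm
SNR = P_sig − N = −79.1 − (−94.50) = 15.40 dB → 15.4 dB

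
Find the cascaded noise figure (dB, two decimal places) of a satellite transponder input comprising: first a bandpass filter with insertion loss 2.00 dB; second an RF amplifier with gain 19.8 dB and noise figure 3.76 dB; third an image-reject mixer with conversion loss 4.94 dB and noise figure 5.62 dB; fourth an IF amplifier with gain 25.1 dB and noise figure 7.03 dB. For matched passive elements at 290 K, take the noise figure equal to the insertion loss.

Convert to linear (a loss of L dB is a gain of −L dB): F_i = 10^(NF_i/10), G_i = 10^(G_i,dB/10)
  Stage 1: F_1 = 10^(2.00/10) = 1.585, G_1 = 10^(−2.00/10) = 0.6310
  Stage 2: F_2 = 10^(3.76/10) = 2.377, G_2 = 10^(19.8/10) = 95.50
  Stage 3: F_3 = 10^(5.62/10) = 3.648, G_3 = 10^(−4.94/10) = 0.3206
  Stage 4: F_4 = 10^(7.03/10) = 5.047, G_4 = 10^(25.1/10) = 323.6
Friis cascade:
  F = 1.585 + (2.377 − 1)/0.6310 + (3.648 − 1)/60.26 + (5.047 − 1)/19.32 = 4.020
NF = 10 log₁₀(4.020) = 6.04 dB

6.04 dB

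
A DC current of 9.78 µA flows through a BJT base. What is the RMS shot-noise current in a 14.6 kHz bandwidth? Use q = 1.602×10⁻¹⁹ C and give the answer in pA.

I_n = √(2qI·B)
2qI·B = 2 × 1.602×10⁻¹⁹ × 9.78×10⁻⁶ × 1.46×10⁴ = 4.57×10⁻²⁰ A²
I_n = √(4.57×10⁻²⁰) = 2.14×10⁻¹⁰ A = 214 pA

214 pA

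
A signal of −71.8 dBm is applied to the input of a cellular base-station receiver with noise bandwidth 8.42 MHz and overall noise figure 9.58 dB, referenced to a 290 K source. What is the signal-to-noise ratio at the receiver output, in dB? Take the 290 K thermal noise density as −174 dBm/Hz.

23.4 dB

Noise floor: N = −174 + 10 log₁₀(B) + NF
10 log₁₀(8.42×10⁶) = 69.25 dB
N = −174 + 69.25 + 9.58 = −95.17 dBm
SNR = P_sig − N = −71.8 − (−95.17) = 23.37 dB → 23.4 dB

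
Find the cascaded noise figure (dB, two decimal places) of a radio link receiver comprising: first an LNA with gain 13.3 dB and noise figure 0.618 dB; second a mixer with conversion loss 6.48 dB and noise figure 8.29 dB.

1.53 dB

Convert to linear (a loss of L dB is a gain of −L dB): F_i = 10^(NF_i/10), G_i = 10^(G_i,dB/10)
  Stage 1: F_1 = 10^(0.618/10) = 1.153, G_1 = 10^(13.3/10) = 21.38
  Stage 2: F_2 = 10^(8.29/10) = 6.745, G_2 = 10^(−6.48/10) = 0.2249
Friis cascade:
  F = 1.153 + (6.745 − 1)/21.38 = 1.422
NF = 10 log₁₀(1.422) = 1.53 dB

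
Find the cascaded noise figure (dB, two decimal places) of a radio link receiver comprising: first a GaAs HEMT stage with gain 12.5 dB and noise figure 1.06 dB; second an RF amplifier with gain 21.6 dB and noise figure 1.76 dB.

Convert to linear (a loss of L dB is a gain of −L dB): F_i = 10^(NF_i/10), G_i = 10^(G_i,dB/10)
  Stage 1: F_1 = 10^(1.06/10) = 1.276, G_1 = 10^(12.5/10) = 17.78
  Stage 2: F_2 = 10^(1.76/10) = 1.500, G_2 = 10^(21.6/10) = 144.5
Friis cascade:
  F = 1.276 + (1.500 − 1)/17.78 = 1.305
NF = 10 log₁₀(1.305) = 1.15 dB

1.15 dB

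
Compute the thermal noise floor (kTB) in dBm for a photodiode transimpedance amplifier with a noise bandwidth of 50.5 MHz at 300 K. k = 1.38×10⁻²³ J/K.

P_n = kTB = 1.38×10⁻²³ × 300 × 5.05×10⁷ = 2.09×10⁻¹³ W
In dBm: 10 log₁₀(2.09×10⁻¹³ / 10⁻³) = −96.8 dBm

−96.8 dBm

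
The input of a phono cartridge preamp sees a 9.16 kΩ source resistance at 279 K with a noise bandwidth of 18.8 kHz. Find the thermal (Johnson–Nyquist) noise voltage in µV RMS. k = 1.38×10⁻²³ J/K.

V_n = √(4kTRB)
4kTRB = 4 × 1.38×10⁻²³ × 279 × 9.16×10³ × 1.88×10⁴ = 2.65×10⁻¹² V²
V_n = √(2.65×10⁻¹²) = 1.63×10⁻⁶ V = 1.63 µV

1.63 µV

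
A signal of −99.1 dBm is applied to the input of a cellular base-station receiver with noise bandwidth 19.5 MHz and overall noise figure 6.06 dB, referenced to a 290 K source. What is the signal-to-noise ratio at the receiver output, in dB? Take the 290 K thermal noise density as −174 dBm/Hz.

−4.1 dB

Noise floor: N = −174 + 10 log₁₀(B) + NF
10 log₁₀(1.95×10⁷) = 72.9 dB
N = −174 + 72.9 + 6.06 = −95.04 dBm
SNR = P_sig − N = −99.1 − (−95.04) = −4.06 dB → −4.1 dB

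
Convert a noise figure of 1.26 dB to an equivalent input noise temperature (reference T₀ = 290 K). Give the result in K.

97.6 K

F = 10^(1.26/10) = 1.3366
T_e = (F − 1)·T₀ = (1.3366 − 1) × 290 = 97.6 K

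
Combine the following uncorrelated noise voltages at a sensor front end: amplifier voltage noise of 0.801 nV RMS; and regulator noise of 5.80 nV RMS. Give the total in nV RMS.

Uncorrelated sources add in power (mean-square): V_tot = √(ΣV_i²)
V_tot = √[(8.01×10⁻¹⁰)² + (5.80×10⁻⁹)²] = 5.86×10⁻⁹ V = 5.86 nV

5.86 nV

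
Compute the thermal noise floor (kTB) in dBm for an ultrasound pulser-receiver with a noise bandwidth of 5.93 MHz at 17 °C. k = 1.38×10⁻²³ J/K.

−106.2 dBm

T = 17 °C + 273.15 = 290.15 K
P_n = kTB = 1.38×10⁻²³ × 290.15 × 5.93×10⁶ = 2.37×10⁻¹⁴ W
In dBm: 10 log₁₀(2.37×10⁻¹⁴ / 10⁻³) = −106.2 dBm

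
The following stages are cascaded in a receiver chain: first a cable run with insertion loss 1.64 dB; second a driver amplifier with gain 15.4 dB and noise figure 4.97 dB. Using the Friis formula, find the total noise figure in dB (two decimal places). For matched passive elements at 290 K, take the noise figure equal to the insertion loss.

Convert to linear (a loss of L dB is a gain of −L dB): F_i = 10^(NF_i/10), G_i = 10^(G_i,dB/10)
  Stage 1: F_1 = 10^(1.64/10) = 1.459, G_1 = 10^(−1.64/10) = 0.6855
  Stage 2: F_2 = 10^(4.97/10) = 3.141, G_2 = 10^(15.4/10) = 34.67
Friis cascade:
  F = 1.459 + (3.141 − 1)/0.6855 = 4.581
NF = 10 log₁₀(4.581) = 6.61 dB

6.61 dB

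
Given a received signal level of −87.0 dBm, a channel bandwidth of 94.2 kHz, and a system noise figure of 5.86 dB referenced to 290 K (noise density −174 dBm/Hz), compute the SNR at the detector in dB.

Noise floor: N = −174 + 10 log₁₀(B) + NF
10 log₁₀(9.42×10⁴) = 49.74 dB
N = −174 + 49.74 + 5.86 = −118.40 dBm
SNR = P_sig − N = −87.0 − (−118.40) = 31.40 dB → 31.4 dB

31.4 dB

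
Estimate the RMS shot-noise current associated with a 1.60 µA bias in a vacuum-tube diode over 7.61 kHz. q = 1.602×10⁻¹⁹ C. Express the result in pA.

62.5 pA

I_n = √(2qI·B)
2qI·B = 2 × 1.602×10⁻¹⁹ × 1.60×10⁻⁶ × 7.61×10³ = 3.90×10⁻²¹ A²
I_n = √(3.90×10⁻²¹) = 6.25×10⁻¹¹ A = 62.5 pA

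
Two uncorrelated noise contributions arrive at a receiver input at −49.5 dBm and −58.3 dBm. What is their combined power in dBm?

Convert to linear, add, convert back:
P₁ = 1.12×10⁻⁸ W, P₂ = 1.48×10⁻⁹ W
P_tot = 1.27×10⁻⁸ W → 10 log₁₀(P_tot / 10⁻³) = −49.0 dBm

−49.0 dBm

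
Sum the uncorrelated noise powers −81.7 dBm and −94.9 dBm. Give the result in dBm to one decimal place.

−81.5 dBm

Convert to linear, add, convert back:
P₁ = 6.76×10⁻¹² W, P₂ = 3.24×10⁻¹³ W
P_tot = 7.08×10⁻¹² W → 10 log₁₀(P_tot / 10⁻³) = −81.5 dBm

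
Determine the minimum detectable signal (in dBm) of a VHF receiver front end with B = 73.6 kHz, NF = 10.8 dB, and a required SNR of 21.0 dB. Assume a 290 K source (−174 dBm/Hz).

Sensitivity = −174 + 10 log₁₀(B) + NF + SNR_min
= −174 + 48.67 + 10.8 + 21.0
= −93.53 dBm → −93.5 dBm

−93.5 dBm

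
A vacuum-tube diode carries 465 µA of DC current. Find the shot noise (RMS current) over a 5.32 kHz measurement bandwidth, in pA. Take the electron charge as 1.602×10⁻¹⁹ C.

I_n = √(2qI·B)
2qI·B = 2 × 1.602×10⁻¹⁹ × 4.65×10⁻⁴ × 5.32×10³ = 7.93×10⁻¹⁹ A²
I_n = √(7.93×10⁻¹⁹) = 8.90×10⁻¹⁰ A = 890 pA

890 pA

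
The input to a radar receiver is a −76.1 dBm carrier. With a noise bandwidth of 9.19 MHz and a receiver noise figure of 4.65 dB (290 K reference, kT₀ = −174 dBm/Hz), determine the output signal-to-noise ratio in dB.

Noise floor: N = −174 + 10 log₁₀(B) + NF
10 log₁₀(9.19×10⁶) = 69.63 dB
N = −174 + 69.63 + 4.65 = −99.72 dBm
SNR = P_sig − N = −76.1 − (−99.72) = 23.62 dB → 23.6 dB

23.6 dB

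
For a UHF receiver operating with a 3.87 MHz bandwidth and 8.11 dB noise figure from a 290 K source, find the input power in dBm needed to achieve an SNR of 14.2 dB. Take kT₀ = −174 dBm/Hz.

−85.8 dBm

Sensitivity = −174 + 10 log₁₀(B) + NF + SNR_min
= −174 + 65.88 + 8.11 + 14.2
= −85.81 dBm → −85.8 dBm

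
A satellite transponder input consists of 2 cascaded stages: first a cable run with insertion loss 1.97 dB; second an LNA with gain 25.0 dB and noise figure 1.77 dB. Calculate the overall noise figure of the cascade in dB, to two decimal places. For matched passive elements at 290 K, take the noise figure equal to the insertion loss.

Convert to linear (a loss of L dB is a gain of −L dB): F_i = 10^(NF_i/10), G_i = 10^(G_i,dB/10)
  Stage 1: F_1 = 10^(1.97/10) = 1.574, G_1 = 10^(−1.97/10) = 0.6353
  Stage 2: F_2 = 10^(1.77/10) = 1.503, G_2 = 10^(25.0/10) = 316.2
Friis cascade:
  F = 1.574 + (1.503 − 1)/0.6353 = 2.366
NF = 10 log₁₀(2.366) = 3.74 dB

3.74 dB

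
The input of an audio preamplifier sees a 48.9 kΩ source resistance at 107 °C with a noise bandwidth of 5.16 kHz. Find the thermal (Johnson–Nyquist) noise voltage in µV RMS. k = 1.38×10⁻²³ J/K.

T = 107 °C + 273.15 = 380.15 K
V_n = √(4kTRB)
4kTRB = 4 × 1.38×10⁻²³ × 380.15 × 4.89×10⁴ × 5.16×10³ = 5.29×10⁻¹² V²
V_n = √(5.29×10⁻¹²) = 2.30×10⁻⁶ V = 2.30 µV

2.30 µV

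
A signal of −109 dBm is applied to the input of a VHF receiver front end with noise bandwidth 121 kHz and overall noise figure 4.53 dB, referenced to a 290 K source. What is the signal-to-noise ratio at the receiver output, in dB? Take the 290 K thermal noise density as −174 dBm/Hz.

9.6 dB

Noise floor: N = −174 + 10 log₁₀(B) + NF
10 log₁₀(1.21×10⁵) = 50.83 dB
N = −174 + 50.83 + 4.53 = −118.64 dBm
SNR = P_sig − N = −109 − (−118.64) = 9.64 dB → 9.6 dB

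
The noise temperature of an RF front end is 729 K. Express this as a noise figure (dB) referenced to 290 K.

5.46 dB

F = 1 + T_e/T₀ = 1 + 729/290 = 3.51379
NF = 10 log₁₀(3.51379) = 5.46 dB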